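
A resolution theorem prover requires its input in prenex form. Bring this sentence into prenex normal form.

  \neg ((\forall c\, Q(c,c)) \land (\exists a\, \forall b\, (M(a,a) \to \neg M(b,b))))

Rewrite implications/biconditionals: A → B as ¬A ∨ B.
  \neg ((\forall c\, Q(c,c)) \land (\exists a\, \forall b\, (\neg M(a,a) \lor \neg M(b,b))))
Drive negations inward (¬∀x A ≡ ∃x ¬A, ¬∃x A ≡ ∀x ¬A, De Morgan for ∧/∨):
  (\exists c\, \neg Q(c,c)) \lor (\forall a\, \exists b\, (M(a,a) \land M(b,b)))
All bound variables are already distinct, so no renaming is needed.
Extract every quantifier outward, since the variables are now distinct and don't occur free across branches:
  \exists c\, \forall a\, \exists b\, (\neg Q(c,c) \lor M(a,a) \land M(b,b))

\exists c\, \forall a\, \exists b\, (\neg Q(c,c) \lor M(a,a) \land M(b,b))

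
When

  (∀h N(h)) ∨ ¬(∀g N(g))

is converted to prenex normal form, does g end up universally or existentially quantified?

existential

Move each ¬ inward, flipping quantifiers it crosses:
  (∀h N(h)) ∨ (∃g ¬N(g))
Pull the quantifiers to the front (each side's bound variable is not free in the other side):
  ∀h ∃g (N(h) ∨ ¬N(g))
The quantifier ∀g sits under an odd number of negations, so it flips to ∃g.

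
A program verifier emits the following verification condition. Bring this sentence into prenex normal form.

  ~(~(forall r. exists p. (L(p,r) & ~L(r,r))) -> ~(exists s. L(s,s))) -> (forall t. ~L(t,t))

forall r. exists p. forall s. forall t. (L(p,r) & ~L(r,r) | ~L(s,s) | ~L(t,t))

First replace A → B with ¬A ∨ B.
  ~~(~~(forall r. exists p. (L(p,r) & ~L(r,r))) | ~(exists s. L(s,s))) | (forall t. ~L(t,t))
Push ¬ through the quantifiers and connectives to reach negation normal form:
  (forall r. exists p. (L(p,r) & ~L(r,r))) | (forall s. ~L(s,s)) | (forall t. ~L(t,t))
All bound variables are already distinct, so no renaming is needed.
Pull the quantifiers to the front (each side's bound variable is not free in the other side):
  forall r. exists p. forall s. forall t. (L(p,r) & ~L(r,r) | ~L(s,s) | ~L(t,t))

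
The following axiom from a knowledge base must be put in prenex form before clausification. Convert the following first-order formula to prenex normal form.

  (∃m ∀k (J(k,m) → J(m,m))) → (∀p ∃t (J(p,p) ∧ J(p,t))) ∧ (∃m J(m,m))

∀m ∃k ∀p ∃t ∃r (J(k,m) ∧ ¬J(m,m) ∨ J(p,p) ∧ J(p,t) ∧ J(r,r))

First replace A → B with ¬A ∨ B.
  ¬(∃m ∀k (¬J(k,m) ∨ J(m,m))) ∨ (∀p ∃t (J(p,p) ∧ J(p,t))) ∧ (∃m J(m,m))
Move each ¬ inward, flipping quantifiers it crosses:
  (∀m ∃k (J(k,m) ∧ ¬J(m,m))) ∨ (∀p ∃t (J(p,p) ∧ J(p,t))) ∧ (∃m J(m,m))
Standardize variables apart so no two quantifiers bind the same name: m↦r.
  (∀m ∃k (J(k,m) ∧ ¬J(m,m))) ∨ (∀p ∃t (J(p,p) ∧ J(p,t))) ∧ (∃r J(r,r))
Finally move all quantifiers to the prefix:
  ∀m ∃k ∀p ∃t ∃r (J(k,m) ∧ ¬J(m,m) ∨ J(p,p) ∧ J(p,t) ∧ J(r,r))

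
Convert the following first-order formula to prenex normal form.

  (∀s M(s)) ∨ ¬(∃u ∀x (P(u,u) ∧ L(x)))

Drive negations inward (¬∀x A ≡ ∃x ¬A, ¬∃x A ≡ ∀x ¬A, De Morgan for ∧/∨):
  (∀s M(s)) ∨ (∀u ∃x (¬P(u,u) ∨ ¬L(x)))
Finally move all quantifiers to the prefix:
  ∀s ∀u ∃x (M(s) ∨ ¬P(u,u) ∨ ¬L(x))

∀s ∀u ∃x (M(s) ∨ ¬P(u,u) ∨ ¬L(x))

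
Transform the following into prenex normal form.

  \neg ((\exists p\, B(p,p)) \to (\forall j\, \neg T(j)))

Rewrite implications/biconditionals: A → B as ¬A ∨ B.
  \neg (\neg (\exists p\, B(p,p)) \lor (\forall j\, \neg T(j)))
Push ¬ through the quantifiers and connectives to reach negation normal form:
  (\exists p\, B(p,p)) \land (\exists j\, T(j))
All bound variables are already distinct, so no renaming is needed.
Pull the quantifiers to the front (each side's bound variable is not free in the other side):
  \exists p\, \exists j\, (B(p,p) \land T(j))

\exists p\, \exists j\, (B(p,p) \land T(j))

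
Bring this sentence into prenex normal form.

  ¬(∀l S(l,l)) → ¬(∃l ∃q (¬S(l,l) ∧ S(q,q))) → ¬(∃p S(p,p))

First replace A → B with ¬A ∨ B.
  ¬¬(∀l S(l,l)) ∨ ¬¬(∃l ∃q (¬S(l,l) ∧ S(q,q))) ∨ ¬(∃p S(p,p))
Push ¬ through the quantifiers and connectives to reach negation normal form:
  (∀l S(l,l)) ∨ (∃l ∃q (¬S(l,l) ∧ S(q,q))) ∨ (∀p ¬S(p,p))
Rename bound variables to avoid capture: l↦z1.
  (∀l S(l,l)) ∨ (∃z1 ∃q (¬S(z1,z1) ∧ S(q,q))) ∨ (∀p ¬S(p,p))
Pull the quantifiers to the front (each side's bound variable is not free in the other side):
  ∀l ∃z1 ∃q ∀p (S(l,l) ∨ ¬S(z1,z1) ∧ S(q,q) ∨ ¬S(p,p))

∀l ∃z1 ∃q ∀p (S(l,l) ∨ ¬S(z1,z1) ∧ S(q,q) ∨ ¬S(p,p))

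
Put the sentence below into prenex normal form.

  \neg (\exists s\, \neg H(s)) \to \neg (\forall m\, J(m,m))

\exists s\, \exists m\, (\neg H(s) \lor \neg J(m,m))

Rewrite implications/biconditionals: A → B as ¬A ∨ B.
  \neg \neg (\exists s\, \neg H(s)) \lor \neg (\forall m\, J(m,m))
Drive negations inward (¬∀x A ≡ ∃x ¬A, ¬∃x A ≡ ∀x ¬A, De Morgan for ∧/∨):
  (\exists s\, \neg H(s)) \lor (\exists m\, \neg J(m,m))
All bound variables are already distinct, so no renaming is needed.
Finally move all quantifiers to the prefix:
  \exists s\, \exists m\, (\neg H(s) \lor \neg J(m,m))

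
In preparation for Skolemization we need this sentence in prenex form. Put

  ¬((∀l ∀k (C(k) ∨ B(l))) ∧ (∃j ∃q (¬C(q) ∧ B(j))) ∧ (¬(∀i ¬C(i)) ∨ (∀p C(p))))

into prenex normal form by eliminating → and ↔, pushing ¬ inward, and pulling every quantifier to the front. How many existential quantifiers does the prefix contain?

Push ¬ through the quantifiers and connectives to reach negation normal form:
  (∃l ∃k (¬C(k) ∧ ¬B(l))) ∨ (∀j ∀q (C(q) ∨ ¬B(j))) ∨ (∀i ¬C(i)) ∧ (∃p ¬C(p))
All bound variables are already distinct, so no renaming is needed.
Pull the quantifiers to the front (each side's bound variable is not free in the other side):
  ∃l ∃k ∀j ∀q ∀i ∃p (¬C(k) ∧ ¬B(l) ∨ C(q) ∨ ¬B(j) ∨ ¬C(i) ∧ ¬C(p))
The prefix is ∃l ∃k ∀j ∀q ∀i ∃p: 3 universal, 3 existential.

3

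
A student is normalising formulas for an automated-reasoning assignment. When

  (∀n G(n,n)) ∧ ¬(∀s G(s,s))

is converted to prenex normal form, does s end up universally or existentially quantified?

Push ¬ through the quantifiers and connectives to reach negation normal form:
  (∀n G(n,n)) ∧ (∃s ¬G(s,s))
All bound variables are already distinct, so no renaming is needed.
Finally move all quantifiers to the prefix:
  ∀n ∃s (G(n,n) ∧ ¬G(s,s))
The quantifier ∀s sits under an odd number of negations, so it flips to ∃s.

existential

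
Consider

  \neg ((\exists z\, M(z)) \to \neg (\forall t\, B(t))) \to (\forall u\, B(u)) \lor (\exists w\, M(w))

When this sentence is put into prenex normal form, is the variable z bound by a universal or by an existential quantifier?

Rewrite implications/biconditionals: A → B as ¬A ∨ B.
  \neg \neg (\neg (\exists z\, M(z)) \lor \neg (\forall t\, B(t))) \lor (\forall u\, B(u)) \lor (\exists w\, M(w))
Drive negations inward (¬∀x A ≡ ∃x ¬A, ¬∃x A ≡ ∀x ¬A, De Morgan for ∧/∨):
  (\forall z\, \neg M(z)) \lor (\exists t\, \neg B(t)) \lor (\forall u\, B(u)) \lor (\exists w\, M(w))
Finally move all quantifiers to the prefix:
  \forall z\, \exists t\, \forall u\, \exists w\, (\neg M(z) \lor \neg B(t) \lor B(u) \lor M(w))
The quantifier \exists z sits under an odd number of negations (counting the antecedent side of each →), so it flips to \forall z.

universal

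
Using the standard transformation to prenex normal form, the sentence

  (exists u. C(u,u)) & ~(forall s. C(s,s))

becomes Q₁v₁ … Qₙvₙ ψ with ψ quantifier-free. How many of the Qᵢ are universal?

0

Move each ¬ inward, flipping quantifiers it crosses:
  (exists u. C(u,u)) & (exists s. ~C(s,s))
All bound variables are already distinct, so no renaming is needed.
Extract every quantifier outward, since the variables are now distinct and don't occur free across branches:
  exists u. exists s. (C(u,u) & ~C(s,s))
The prefix is exists u exists s: 0 universal, 2 existential.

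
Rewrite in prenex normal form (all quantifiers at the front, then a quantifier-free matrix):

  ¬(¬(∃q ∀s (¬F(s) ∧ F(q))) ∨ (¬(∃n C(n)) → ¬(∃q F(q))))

∃q ∀s ∀n ∃b (¬F(s) ∧ F(q) ∧ ¬C(n) ∧ F(b))

Rewrite implications/biconditionals: A → B as ¬A ∨ B.
  ¬(¬(∃q ∀s (¬F(s) ∧ F(q))) ∨ ¬¬(∃n C(n)) ∨ ¬(∃q F(q)))
Move each ¬ inward, flipping quantifiers it crosses:
  (∃q ∀s (¬F(s) ∧ F(q))) ∧ (∀n ¬C(n)) ∧ (∃q F(q))
Give each quantifier a distinct variable: q↦b.
  (∃q ∀s (¬F(s) ∧ F(q))) ∧ (∀n ¬C(n)) ∧ (∃b F(b))
Finally move all quantifiers to the prefix:
  ∃q ∀s ∀n ∃b (¬F(s) ∧ F(q) ∧ ¬C(n) ∧ F(b))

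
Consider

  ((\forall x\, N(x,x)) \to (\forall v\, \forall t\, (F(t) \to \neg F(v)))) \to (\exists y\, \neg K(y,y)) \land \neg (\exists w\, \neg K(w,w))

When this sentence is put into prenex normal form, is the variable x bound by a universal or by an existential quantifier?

First replace A → B with ¬A ∨ B.
  \neg (\neg (\forall x\, N(x,x)) \lor (\forall v\, \forall t\, (\neg F(t) \lor \neg F(v)))) \lor (\exists y\, \neg K(y,y)) \land \neg (\exists w\, \neg K(w,w))
Move each ¬ inward, flipping quantifiers it crosses:
  (\forall x\, N(x,x)) \land (\exists v\, \exists t\, (F(t) \land F(v))) \lor (\exists y\, \neg K(y,y)) \land (\forall w\, K(w,w))
All bound variables are already distinct, so no renaming is needed.
Extract every quantifier outward, since the variables are now distinct and don't occur free across branches:
  \forall x\, \exists v\, \exists t\, \exists y\, \forall w\, (N(x,x) \land F(t) \land F(v) \lor \neg K(y,y) \land K(w,w))
The quantifier \forall x sits under an even number of negations (counting the antecedent side of each →), so it remains universal.

universal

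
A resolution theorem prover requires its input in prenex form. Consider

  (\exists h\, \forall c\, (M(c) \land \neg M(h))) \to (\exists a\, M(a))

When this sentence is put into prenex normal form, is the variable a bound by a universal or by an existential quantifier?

First replace A → B with ¬A ∨ B.
  \neg (\exists h\, \forall c\, (M(c) \land \neg M(h))) \lor (\exists a\, M(a))
Push ¬ through the quantifiers and connectives to reach negation normal form:
  (\forall h\, \exists c\, (\neg M(c) \lor M(h))) \lor (\exists a\, M(a))
All bound variables are already distinct, so no renaming is needed.
Extract every quantifier outward, since the variables are now distinct and don't occur free across branches:
  \forall h\, \exists c\, \exists a\, (\neg M(c) \lor M(h) \lor M(a))
The quantifier \exists a sits under an even number of negations (counting the antecedent side of each →), so it remains existential.

existential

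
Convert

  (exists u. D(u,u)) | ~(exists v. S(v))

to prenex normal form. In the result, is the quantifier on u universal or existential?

Move each ¬ inward, flipping quantifiers it crosses:
  (exists u. D(u,u)) | (forall v. ~S(v))
Finally move all quantifiers to the prefix:
  exists u. forall v. (D(u,u) | ~S(v))
The quantifier exists u sits under an even number of negations, so it remains existential.

existential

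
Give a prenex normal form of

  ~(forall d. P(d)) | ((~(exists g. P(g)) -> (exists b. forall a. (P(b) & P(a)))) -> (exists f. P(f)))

exists d. forall g. forall b. exists a. exists f. (~P(d) | ~P(g) & (~P(b) | ~P(a)) | P(f))

Rewrite implications/biconditionals: A → B as ¬A ∨ B.
  ~(forall d. P(d)) | ~(~~(exists g. P(g)) | (exists b. forall a. (P(b) & P(a)))) | (exists f. P(f))
Move each ¬ inward, flipping quantifiers it crosses:
  (exists d. ~P(d)) | (forall g. ~P(g)) & (forall b. exists a. (~P(b) | ~P(a))) | (exists f. P(f))
All bound variables are already distinct, so no renaming is needed.
Extract every quantifier outward, since the variables are now distinct and don't occur free across branches:
  exists d. forall g. forall b. exists a. exists f. (~P(d) | ~P(g) & (~P(b) | ~P(a)) | P(f))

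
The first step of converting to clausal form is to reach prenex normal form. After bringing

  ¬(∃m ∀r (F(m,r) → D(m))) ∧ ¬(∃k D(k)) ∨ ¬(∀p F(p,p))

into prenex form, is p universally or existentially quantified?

Eliminate → and ↔ using ¬ and ∨.
  ¬(∃m ∀r (¬F(m,r) ∨ D(m))) ∧ ¬(∃k D(k)) ∨ ¬(∀p F(p,p))
Push ¬ through the quantifiers and connectives to reach negation normal form:
  (∀m ∃r (F(m,r) ∧ ¬D(m))) ∧ (∀k ¬D(k)) ∨ (∃p ¬F(p,p))
Extract every quantifier outward, since the variables are now distinct and don't occur free across branches:
  ∀m ∃r ∀k ∃p (F(m,r) ∧ ¬D(m) ∧ ¬D(k) ∨ ¬F(p,p))
The quantifier ∀p sits under an odd number of negations (counting the antecedent side of each →), so it flips to ∃p.

existential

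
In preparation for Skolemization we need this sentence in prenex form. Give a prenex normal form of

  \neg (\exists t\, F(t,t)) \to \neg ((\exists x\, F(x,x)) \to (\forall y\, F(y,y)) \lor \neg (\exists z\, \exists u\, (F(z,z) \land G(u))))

Eliminate → and ↔ using ¬ and ∨.
  \neg \neg (\exists t\, F(t,t)) \lor \neg (\neg (\exists x\, F(x,x)) \lor (\forall y\, F(y,y)) \lor \neg (\exists z\, \exists u\, (F(z,z) \land G(u))))
Push ¬ through the quantifiers and connectives to reach negation normal form:
  (\exists t\, F(t,t)) \lor (\exists x\, F(x,x)) \land (\exists y\, \neg F(y,y)) \land (\exists z\, \exists u\, (F(z,z) \land G(u)))
All bound variables are already distinct, so no renaming is needed.
Pull the quantifiers to the front (each side's bound variable is not free in the other side):
  \exists t\, \exists x\, \exists y\, \exists z\, \exists u\, (F(t,t) \lor F(x,x) \land \neg F(y,y) \land F(z,z) \land G(u))

\exists t\, \exists x\, \exists y\, \exists z\, \exists u\, (F(t,t) \lor F(x,x) \land \neg F(y,y) \land F(z,z) \land G(u))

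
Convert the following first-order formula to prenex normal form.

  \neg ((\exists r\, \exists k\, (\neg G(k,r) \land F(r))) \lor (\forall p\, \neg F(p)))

\forall r\, \forall k\, \exists p\, ((G(k,r) \lor \neg F(r)) \land F(p))

Push ¬ through the quantifiers and connectives to reach negation normal form:
  (\forall r\, \forall k\, (G(k,r) \lor \neg F(r))) \land (\exists p\, F(p))
Pull the quantifiers to the front (each side's bound variable is not free in the other side):
  \forall r\, \forall k\, \exists p\, ((G(k,r) \lor \neg F(r)) \land F(p))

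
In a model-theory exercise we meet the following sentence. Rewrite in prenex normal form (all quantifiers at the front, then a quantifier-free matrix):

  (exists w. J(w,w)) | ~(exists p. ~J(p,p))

exists w. forall p. (J(w,w) | J(p,p))

Push ¬ through the quantifiers and connectives to reach negation normal form:
  (exists w. J(w,w)) | (forall p. J(p,p))
All bound variables are already distinct, so no renaming is needed.
Pull the quantifiers to the front (each side's bound variable is not free in the other side):
  exists w. forall p. (J(w,w) | J(p,p))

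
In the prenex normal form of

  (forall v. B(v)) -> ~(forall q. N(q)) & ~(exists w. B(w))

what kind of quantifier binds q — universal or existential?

existential

First replace A → B with ¬A ∨ B.
  ~(forall v. B(v)) | ~(forall q. N(q)) & ~(exists w. B(w))
Push ¬ through the quantifiers and connectives to reach negation normal form:
  (exists v. ~B(v)) | (exists q. ~N(q)) & (forall w. ~B(w))
All bound variables are already distinct, so no renaming is needed.
Pull the quantifiers to the front (each side's bound variable is not free in the other side):
  exists v. exists q. forall w. (~B(v) | ~N(q) & ~B(w))
The quantifier forall q sits under an odd number of negations (counting the antecedent side of each →), so it flips to exists q.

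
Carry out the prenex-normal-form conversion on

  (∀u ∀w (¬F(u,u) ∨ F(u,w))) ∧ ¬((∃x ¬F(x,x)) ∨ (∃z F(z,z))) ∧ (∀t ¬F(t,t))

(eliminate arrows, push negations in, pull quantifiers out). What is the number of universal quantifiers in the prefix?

Drive negations inward (¬∀x A ≡ ∃x ¬A, ¬∃x A ≡ ∀x ¬A, De Morgan for ∧/∨):
  (∀u ∀w (¬F(u,u) ∨ F(u,w))) ∧ (∀x F(x,x)) ∧ (∀z ¬F(z,z)) ∧ (∀t ¬F(t,t))
All bound variables are already distinct, so no renaming is needed.
Finally move all quantifiers to the prefix:
  ∀u ∀w ∀x ∀z ∀t ((¬F(u,u) ∨ F(u,w)) ∧ F(x,x) ∧ ¬F(z,z) ∧ ¬F(t,t))
The prefix is ∀u ∀w ∀x ∀z ∀t: 5 universal, 0 existential.

5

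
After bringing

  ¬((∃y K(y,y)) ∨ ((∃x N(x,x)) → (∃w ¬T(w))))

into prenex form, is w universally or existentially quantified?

universal

Eliminate → and ↔ using ¬ and ∨.
  ¬((∃y K(y,y)) ∨ ¬(∃x N(x,x)) ∨ (∃w ¬T(w)))
Drive negations inward (¬∀x A ≡ ∃x ¬A, ¬∃x A ≡ ∀x ¬A, De Morgan for ∧/∨):
  (∀y ¬K(y,y)) ∧ (∃x N(x,x)) ∧ (∀w T(w))
Pull the quantifiers to the front (each side's bound variable is not free in the other side):
  ∀y ∃x ∀w (¬K(y,y) ∧ N(x,x) ∧ T(w))
The quantifier ∃w sits under an odd number of negations (counting the antecedent side of each →), so it flips to ∀w.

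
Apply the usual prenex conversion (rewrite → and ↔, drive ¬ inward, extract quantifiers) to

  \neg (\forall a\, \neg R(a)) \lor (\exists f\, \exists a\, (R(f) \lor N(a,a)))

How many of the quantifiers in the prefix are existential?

3

Move each ¬ inward, flipping quantifiers it crosses:
  (\exists a\, R(a)) \lor (\exists f\, \exists a\, (R(f) \lor N(a,a)))
Standardize variables apart so no two quantifiers bind the same name: a↦x1.
  (\exists a\, R(a)) \lor (\exists f\, \exists x1\, (R(f) \lor N(x1,x1)))
Finally move all quantifiers to the prefix:
  \exists a\, \exists f\, \exists x1\, (R(a) \lor R(f) \lor N(x1,x1))
The prefix is \exists a \exists f \exists x1: 0 universal, 3 existential.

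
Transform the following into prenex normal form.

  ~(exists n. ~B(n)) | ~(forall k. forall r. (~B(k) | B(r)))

Push ¬ through the quantifiers and connectives to reach negation normal form:
  (forall n. B(n)) | (exists k. exists r. (B(k) & ~B(r)))
Finally move all quantifiers to the prefix:
  forall n. exists k. exists r. (B(n) | B(k) & ~B(r))

forall n. exists k. exists r. (B(n) | B(k) & ~B(r))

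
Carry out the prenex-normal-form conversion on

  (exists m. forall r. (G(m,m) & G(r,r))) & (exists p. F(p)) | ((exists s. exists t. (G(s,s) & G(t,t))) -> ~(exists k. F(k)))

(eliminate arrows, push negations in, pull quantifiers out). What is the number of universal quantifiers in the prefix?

4

Rewrite implications/biconditionals: A → B as ¬A ∨ B.
  (exists m. forall r. (G(m,m) & G(r,r))) & (exists p. F(p)) | ~(exists s. exists t. (G(s,s) & G(t,t))) | ~(exists k. F(k))
Push ¬ through the quantifiers and connectives to reach negation normal form:
  (exists m. forall r. (G(m,m) & G(r,r))) & (exists p. F(p)) | (forall s. forall t. (~G(s,s) | ~G(t,t))) | (forall k. ~F(k))
All bound variables are already distinct, so no renaming is needed.
Extract every quantifier outward, since the variables are now distinct and don't occur free across branches:
  exists m. forall r. exists p. forall s. forall t. forall k. (G(m,m) & G(r,r) & F(p) | ~G(s,s) | ~G(t,t) | ~F(k))
The prefix is exists m forall r exists p forall s forall t forall k: 4 universal, 2 existential.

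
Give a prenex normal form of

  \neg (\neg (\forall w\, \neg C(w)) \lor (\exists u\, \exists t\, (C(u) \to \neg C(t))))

\forall w\, \forall u\, \forall t\, (\neg C(w) \land C(u) \land C(t))

Eliminate → and ↔ using ¬ and ∨.
  \neg (\neg (\forall w\, \neg C(w)) \lor (\exists u\, \exists t\, (\neg C(u) \lor \neg C(t))))
Push ¬ through the quantifiers and connectives to reach negation normal form:
  (\forall w\, \neg C(w)) \land (\forall u\, \forall t\, (C(u) \land C(t)))
All bound variables are already distinct, so no renaming is needed.
Finally move all quantifiers to the prefix:
  \forall w\, \forall u\, \forall t\, (\neg C(w) \land C(u) \land C(t))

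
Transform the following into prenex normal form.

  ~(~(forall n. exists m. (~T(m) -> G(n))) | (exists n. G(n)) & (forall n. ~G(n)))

forall n. exists m. forall s. exists t. ((T(m) | G(n)) & (~G(s) | G(t)))

Eliminate → and ↔ using ¬ and ∨.
  ~(~(forall n. exists m. (~~T(m) | G(n))) | (exists n. G(n)) & (forall n. ~G(n)))
Move each ¬ inward, flipping quantifiers it crosses:
  (forall n. exists m. (T(m) | G(n))) & ((forall n. ~G(n)) | (exists n. G(n)))
Rename bound variables to avoid capture: n↦s, n↦t.
  (forall n. exists m. (T(m) | G(n))) & ((forall s. ~G(s)) | (exists t. G(t)))
Extract every quantifier outward, since the variables are now distinct and don't occur free across branches:
  forall n. exists m. forall s. exists t. ((T(m) | G(n)) & (~G(s) | G(t)))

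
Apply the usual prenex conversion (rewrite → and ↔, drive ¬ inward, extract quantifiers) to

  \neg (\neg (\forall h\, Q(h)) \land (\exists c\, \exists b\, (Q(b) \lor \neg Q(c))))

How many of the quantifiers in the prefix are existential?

Move each ¬ inward, flipping quantifiers it crosses:
  (\forall h\, Q(h)) \lor (\forall c\, \forall b\, (\neg Q(b) \land Q(c)))
All bound variables are already distinct, so no renaming is needed.
Extract every quantifier outward, since the variables are now distinct and don't occur free across branches:
  \forall h\, \forall c\, \forall b\, (Q(h) \lor \neg Q(b) \land Q(c))
The prefix is \forall h \forall c \forall b: 3 universal, 0 existential.

0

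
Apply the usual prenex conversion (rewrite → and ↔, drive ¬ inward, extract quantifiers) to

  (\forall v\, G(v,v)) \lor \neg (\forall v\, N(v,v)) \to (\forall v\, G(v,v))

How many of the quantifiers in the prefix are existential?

Eliminate → and ↔ using ¬ and ∨.
  \neg ((\forall v\, G(v,v)) \lor \neg (\forall v\, N(v,v))) \lor (\forall v\, G(v,v))
Drive negations inward (¬∀x A ≡ ∃x ¬A, ¬∃x A ≡ ∀x ¬A, De Morgan for ∧/∨):
  (\exists v\, \neg G(v,v)) \land (\forall v\, N(v,v)) \lor (\forall v\, G(v,v))
Give each quantifier a distinct variable: v↦u, v↦y1.
  (\exists v\, \neg G(v,v)) \land (\forall u\, N(u,u)) \lor (\forall y1\, G(y1,y1))
Extract every quantifier outward, since the variables are now distinct and don't occur free across branches:
  \exists v\, \forall u\, \forall y1\, (\neg G(v,v) \land N(u,u) \lor G(y1,y1))
The prefix is \exists v \forall u \forall y1: 2 universal, 1 existential.

1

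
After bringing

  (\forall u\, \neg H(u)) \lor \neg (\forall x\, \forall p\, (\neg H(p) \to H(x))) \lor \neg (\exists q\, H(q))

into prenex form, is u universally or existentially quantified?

Eliminate → and ↔ using ¬ and ∨.
  (\forall u\, \neg H(u)) \lor \neg (\forall x\, \forall p\, (\neg \neg H(p) \lor H(x))) \lor \neg (\exists q\, H(q))
Push ¬ through the quantifiers and connectives to reach negation normal form:
  (\forall u\, \neg H(u)) \lor (\exists x\, \exists p\, (\neg H(p) \land \neg H(x))) \lor (\forall q\, \neg H(q))
All bound variables are already distinct, so no renaming is needed.
Pull the quantifiers to the front (each side's bound variable is not free in the other side):
  \forall u\, \exists x\, \exists p\, \forall q\, (\neg H(u) \lor \neg H(p) \land \neg H(x) \lor \neg H(q))
The quantifier \forall u sits under an even number of negations (counting the antecedent side of each →), so it remains universal.

universal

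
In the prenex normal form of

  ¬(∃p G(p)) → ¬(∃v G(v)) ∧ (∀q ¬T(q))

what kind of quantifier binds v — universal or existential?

universal

Rewrite implications/biconditionals: A → B as ¬A ∨ B.
  ¬¬(∃p G(p)) ∨ ¬(∃v G(v)) ∧ (∀q ¬T(q))
Move each ¬ inward, flipping quantifiers it crosses:
  (∃p G(p)) ∨ (∀v ¬G(v)) ∧ (∀q ¬T(q))
Pull the quantifiers to the front (each side's bound variable is not free in the other side):
  ∃p ∀v ∀q (G(p) ∨ ¬G(v) ∧ ¬T(q))
The quantifier ∃v sits under an odd number of negations (counting the antecedent side of each →), so it flips to ∀v.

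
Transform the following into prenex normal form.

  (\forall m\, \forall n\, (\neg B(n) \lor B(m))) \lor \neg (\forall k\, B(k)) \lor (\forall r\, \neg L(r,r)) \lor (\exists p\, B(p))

\forall m\, \forall n\, \exists k\, \forall r\, \exists p\, (\neg B(n) \lor B(m) \lor \neg B(k) \lor \neg L(r,r) \lor B(p))

Push ¬ through the quantifiers and connectives to reach negation normal form:
  (\forall m\, \forall n\, (\neg B(n) \lor B(m))) \lor (\exists k\, \neg B(k)) \lor (\forall r\, \neg L(r,r)) \lor (\exists p\, B(p))
All bound variables are already distinct, so no renaming is needed.
Pull the quantifiers to the front (each side's bound variable is not free in the other side):
  \forall m\, \forall n\, \exists k\, \forall r\, \exists p\, (\neg B(n) \lor B(m) \lor \neg B(k) \lor \neg L(r,r) \lor B(p))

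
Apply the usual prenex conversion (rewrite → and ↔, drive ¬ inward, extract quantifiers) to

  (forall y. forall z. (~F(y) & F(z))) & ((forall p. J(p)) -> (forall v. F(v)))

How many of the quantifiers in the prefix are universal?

3

Eliminate → and ↔ using ¬ and ∨.
  (forall y. forall z. (~F(y) & F(z))) & (~(forall p. J(p)) | (forall v. F(v)))
Move each ¬ inward, flipping quantifiers it crosses:
  (forall y. forall z. (~F(y) & F(z))) & ((exists p. ~J(p)) | (forall v. F(v)))
All bound variables are already distinct, so no renaming is needed.
Pull the quantifiers to the front (each side's bound variable is not free in the other side):
  forall y. forall z. exists p. forall v. (~F(y) & F(z) & (~J(p) | F(v)))
The prefix is forall y forall z exists p forall v: 3 universal, 1 existential.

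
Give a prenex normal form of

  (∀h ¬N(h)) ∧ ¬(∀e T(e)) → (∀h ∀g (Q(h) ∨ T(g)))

∃h ∀e ∀t ∀g (N(h) ∨ T(e) ∨ Q(t) ∨ T(g))

Rewrite implications/biconditionals: A → B as ¬A ∨ B.
  ¬((∀h ¬N(h)) ∧ ¬(∀e T(e))) ∨ (∀h ∀g (Q(h) ∨ T(g)))
Drive negations inward (¬∀x A ≡ ∃x ¬A, ¬∃x A ≡ ∀x ¬A, De Morgan for ∧/∨):
  (∃h N(h)) ∨ (∀e T(e)) ∨ (∀h ∀g (Q(h) ∨ T(g)))
Standardize variables apart so no two quantifiers bind the same name: h↦t.
  (∃h N(h)) ∨ (∀e T(e)) ∨ (∀t ∀g (Q(t) ∨ T(g)))
Finally move all quantifiers to the prefix:
  ∃h ∀e ∀t ∀g (N(h) ∨ T(e) ∨ Q(t) ∨ T(g))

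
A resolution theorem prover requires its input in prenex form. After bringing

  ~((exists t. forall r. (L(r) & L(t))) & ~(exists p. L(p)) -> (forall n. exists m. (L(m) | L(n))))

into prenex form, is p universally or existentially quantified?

Rewrite implications/biconditionals: A → B as ¬A ∨ B.
  ~(~((exists t. forall r. (L(r) & L(t))) & ~(exists p. L(p))) | (forall n. exists m. (L(m) | L(n))))
Move each ¬ inward, flipping quantifiers it crosses:
  (exists t. forall r. (L(r) & L(t))) & (forall p. ~L(p)) & (exists n. forall m. (~L(m) & ~L(n)))
All bound variables are already distinct, so no renaming is needed.
Finally move all quantifiers to the prefix:
  exists t. forall r. forall p. exists n. forall m. (L(r) & L(t) & ~L(p) & ~L(m) & ~L(n))
The quantifier exists p sits under an odd number of negations (counting the antecedent side of each →), so it flips to forall p.

universal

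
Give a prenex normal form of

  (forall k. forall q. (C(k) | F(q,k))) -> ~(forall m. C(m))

Eliminate → and ↔ using ¬ and ∨.
  ~(forall k. forall q. (C(k) | F(q,k))) | ~(forall m. C(m))
Drive negations inward (¬∀x A ≡ ∃x ¬A, ¬∃x A ≡ ∀x ¬A, De Morgan for ∧/∨):
  (exists k. exists q. (~C(k) & ~F(q,k))) | (exists m. ~C(m))
All bound variables are already distinct, so no renaming is needed.
Pull the quantifiers to the front (each side's bound variable is not free in the other side):
  exists k. exists q. exists m. (~C(k) & ~F(q,k) | ~C(m))

exists k. exists q. exists m. (~C(k) & ~F(q,k) | ~C(m))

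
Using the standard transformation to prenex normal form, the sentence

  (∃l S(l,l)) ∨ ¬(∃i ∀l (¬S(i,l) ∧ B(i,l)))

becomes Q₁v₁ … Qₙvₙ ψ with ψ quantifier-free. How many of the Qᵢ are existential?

Push ¬ through the quantifiers and connectives to reach negation normal form:
  (∃l S(l,l)) ∨ (∀i ∃l (S(i,l) ∨ ¬B(i,l)))
Give each quantifier a distinct variable: l↦v.
  (∃l S(l,l)) ∨ (∀i ∃v (S(i,v) ∨ ¬B(i,v)))
Finally move all quantifiers to the prefix:
  ∃l ∀i ∃v (S(l,l) ∨ S(i,v) ∨ ¬B(i,v))
The prefix is ∃l ∀i ∃v: 1 universal, 2 existential.

2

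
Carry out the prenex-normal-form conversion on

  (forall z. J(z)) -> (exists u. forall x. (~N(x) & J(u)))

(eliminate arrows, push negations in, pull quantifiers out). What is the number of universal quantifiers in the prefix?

1

Eliminate → and ↔ using ¬ and ∨.
  ~(forall z. J(z)) | (exists u. forall x. (~N(x) & J(u)))
Move each ¬ inward, flipping quantifiers it crosses:
  (exists z. ~J(z)) | (exists u. forall x. (~N(x) & J(u)))
All bound variables are already distinct, so no renaming is needed.
Extract every quantifier outward, since the variables are now distinct and don't occur free across branches:
  exists z. exists u. forall x. (~J(z) | ~N(x) & J(u))
The prefix is exists z exists u forall x: 1 universal, 2 existential.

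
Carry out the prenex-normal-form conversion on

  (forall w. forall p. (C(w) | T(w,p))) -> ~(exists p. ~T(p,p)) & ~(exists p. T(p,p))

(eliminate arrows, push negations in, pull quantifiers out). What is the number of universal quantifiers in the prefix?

Rewrite implications/biconditionals: A → B as ¬A ∨ B.
  ~(forall w. forall p. (C(w) | T(w,p))) | ~(exists p. ~T(p,p)) & ~(exists p. T(p,p))
Push ¬ through the quantifiers and connectives to reach negation normal form:
  (exists w. exists p. (~C(w) & ~T(w,p))) | (forall p. T(p,p)) & (forall p. ~T(p,p))
Rename bound variables to avoid capture: p↦x, p↦y.
  (exists w. exists p. (~C(w) & ~T(w,p))) | (forall x. T(x,x)) & (forall y. ~T(y,y))
Pull the quantifiers to the front (each side's bound variable is not free in the other side):
  exists w. exists p. forall x. forall y. (~C(w) & ~T(w,p) | T(x,x) & ~T(y,y))
The prefix is exists w exists p forall x forall y: 2 universal, 2 existential.

2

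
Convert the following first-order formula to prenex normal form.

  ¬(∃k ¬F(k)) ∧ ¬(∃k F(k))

∀k ∀t (F(k) ∧ ¬F(t))

Push ¬ through the quantifiers and connectives to reach negation normal form:
  (∀k F(k)) ∧ (∀k ¬F(k))
Give each quantifier a distinct variable: k↦t.
  (∀k F(k)) ∧ (∀t ¬F(t))
Finally move all quantifiers to the prefix:
  ∀k ∀t (F(k) ∧ ¬F(t))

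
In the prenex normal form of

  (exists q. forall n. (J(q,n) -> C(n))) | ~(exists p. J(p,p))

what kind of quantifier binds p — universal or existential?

universal

Eliminate → and ↔ using ¬ and ∨.
  (exists q. forall n. (~J(q,n) | C(n))) | ~(exists p. J(p,p))
Move each ¬ inward, flipping quantifiers it crosses:
  (exists q. forall n. (~J(q,n) | C(n))) | (forall p. ~J(p,p))
Pull the quantifiers to the front (each side's bound variable is not free in the other side):
  exists q. forall n. forall p. (~J(q,n) | C(n) | ~J(p,p))
The quantifier exists p sits under an odd number of negations (counting the antecedent side of each →), so it flips to forall p.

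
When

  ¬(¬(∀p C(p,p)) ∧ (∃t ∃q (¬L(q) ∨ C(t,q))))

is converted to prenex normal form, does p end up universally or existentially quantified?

Push ¬ through the quantifiers and connectives to reach negation normal form:
  (∀p C(p,p)) ∨ (∀t ∀q (L(q) ∧ ¬C(t,q)))
All bound variables are already distinct, so no renaming is needed.
Pull the quantifiers to the front (each side's bound variable is not free in the other side):
  ∀p ∀t ∀q (C(p,p) ∨ L(q) ∧ ¬C(t,q))
The quantifier ∀p sits under an even number of negations, so it remains universal.

universal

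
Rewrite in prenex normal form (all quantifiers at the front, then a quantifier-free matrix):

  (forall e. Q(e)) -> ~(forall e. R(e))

Rewrite implications/biconditionals: A → B as ¬A ∨ B.
  ~(forall e. Q(e)) | ~(forall e. R(e))
Drive negations inward (¬∀x A ≡ ∃x ¬A, ¬∃x A ≡ ∀x ¬A, De Morgan for ∧/∨):
  (exists e. ~Q(e)) | (exists e. ~R(e))
Rename bound variables to avoid capture: e↦w1.
  (exists e. ~Q(e)) | (exists w1. ~R(w1))
Finally move all quantifiers to the prefix:
  exists e. exists w1. (~Q(e) | ~R(w1))

exists e. exists w1. (~Q(e) | ~R(w1))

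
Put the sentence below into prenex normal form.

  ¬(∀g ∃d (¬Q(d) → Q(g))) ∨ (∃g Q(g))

Rewrite implications/biconditionals: A → B as ¬A ∨ B.
  ¬(∀g ∃d (¬¬Q(d) ∨ Q(g))) ∨ (∃g Q(g))
Drive negations inward (¬∀x A ≡ ∃x ¬A, ¬∃x A ≡ ∀x ¬A, De Morgan for ∧/∨):
  (∃g ∀d (¬Q(d) ∧ ¬Q(g))) ∨ (∃g Q(g))
Rename bound variables to avoid capture: g↦v.
  (∃g ∀d (¬Q(d) ∧ ¬Q(g))) ∨ (∃v Q(v))
Extract every quantifier outward, since the variables are now distinct and don't occur free across branches:
  ∃g ∀d ∃v (¬Q(d) ∧ ¬Q(g) ∨ Q(v))

∃g ∀d ∃v (¬Q(d) ∧ ¬Q(g) ∨ Q(v))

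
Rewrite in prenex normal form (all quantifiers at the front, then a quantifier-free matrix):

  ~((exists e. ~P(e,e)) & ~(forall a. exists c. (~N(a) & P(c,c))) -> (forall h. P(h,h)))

exists e. exists a. forall c. exists h. (~P(e,e) & (N(a) | ~P(c,c)) & ~P(h,h))

Eliminate → and ↔ using ¬ and ∨.
  ~(~((exists e. ~P(e,e)) & ~(forall a. exists c. (~N(a) & P(c,c)))) | (forall h. P(h,h)))
Move each ¬ inward, flipping quantifiers it crosses:
  (exists e. ~P(e,e)) & (exists a. forall c. (N(a) | ~P(c,c))) & (exists h. ~P(h,h))
Pull the quantifiers to the front (each side's bound variable is not free in the other side):
  exists e. exists a. forall c. exists h. (~P(e,e) & (N(a) | ~P(c,c)) & ~P(h,h))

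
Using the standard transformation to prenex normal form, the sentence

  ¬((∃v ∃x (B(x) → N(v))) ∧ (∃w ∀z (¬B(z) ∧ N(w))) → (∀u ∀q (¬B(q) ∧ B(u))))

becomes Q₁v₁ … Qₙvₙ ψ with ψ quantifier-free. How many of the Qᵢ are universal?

1

First replace A → B with ¬A ∨ B.
  ¬(¬((∃v ∃x (¬B(x) ∨ N(v))) ∧ (∃w ∀z (¬B(z) ∧ N(w)))) ∨ (∀u ∀q (¬B(q) ∧ B(u))))
Move each ¬ inward, flipping quantifiers it crosses:
  (∃v ∃x (¬B(x) ∨ N(v))) ∧ (∃w ∀z (¬B(z) ∧ N(w))) ∧ (∃u ∃q (B(q) ∨ ¬B(u)))
Extract every quantifier outward, since the variables are now distinct and don't occur free across branches:
  ∃v ∃x ∃w ∀z ∃u ∃q ((¬B(x) ∨ N(v)) ∧ ¬B(z) ∧ N(w) ∧ (B(q) ∨ ¬B(u)))
The prefix is ∃v ∃x ∃w ∀z ∃u ∃q: 1 universal, 5 existential.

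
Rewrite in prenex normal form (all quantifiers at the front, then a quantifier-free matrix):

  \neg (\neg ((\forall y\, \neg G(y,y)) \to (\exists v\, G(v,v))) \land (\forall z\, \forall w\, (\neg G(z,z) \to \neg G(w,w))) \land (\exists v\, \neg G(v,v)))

Eliminate → and ↔ using ¬ and ∨.
  \neg (\neg (\neg (\forall y\, \neg G(y,y)) \lor (\exists v\, G(v,v))) \land (\forall z\, \forall w\, (\neg \neg G(z,z) \lor \neg G(w,w))) \land (\exists v\, \neg G(v,v)))
Push ¬ through the quantifiers and connectives to reach negation normal form:
  (\exists y\, G(y,y)) \lor (\exists v\, G(v,v)) \lor (\exists z\, \exists w\, (\neg G(z,z) \land G(w,w))) \lor (\forall v\, G(v,v))
Give each quantifier a distinct variable: v↦t.
  (\exists y\, G(y,y)) \lor (\exists v\, G(v,v)) \lor (\exists z\, \exists w\, (\neg G(z,z) \land G(w,w))) \lor (\forall t\, G(t,t))
Pull the quantifiers to the front (each side's bound variable is not free in the other side):
  \exists y\, \exists v\, \exists z\, \exists w\, \forall t\, (G(y,y) \lor G(v,v) \lor \neg G(z,z) \land G(w,w) \lor G(t,t))

\exists y\, \exists v\, \exists z\, \exists w\, \forall t\, (G(y,y) \lor G(v,v) \lor \neg G(z,z) \land G(w,w) \lor G(t,t))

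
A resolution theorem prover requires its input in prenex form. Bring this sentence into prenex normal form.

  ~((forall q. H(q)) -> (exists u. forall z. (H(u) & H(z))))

First replace A → B with ¬A ∨ B.
  ~(~(forall q. H(q)) | (exists u. forall z. (H(u) & H(z))))
Push ¬ through the quantifiers and connectives to reach negation normal form:
  (forall q. H(q)) & (forall u. exists z. (~H(u) | ~H(z)))
All bound variables are already distinct, so no renaming is needed.
Finally move all quantifiers to the prefix:
  forall q. forall u. exists z. (H(q) & (~H(u) | ~H(z)))

forall q. forall u. exists z. (H(q) & (~H(u) | ~H(z)))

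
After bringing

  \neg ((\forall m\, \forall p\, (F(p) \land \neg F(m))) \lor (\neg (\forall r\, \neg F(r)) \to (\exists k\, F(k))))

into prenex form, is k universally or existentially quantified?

First replace A → B with ¬A ∨ B.
  \neg ((\forall m\, \forall p\, (F(p) \land \neg F(m))) \lor \neg \neg (\forall r\, \neg F(r)) \lor (\exists k\, F(k)))
Drive negations inward (¬∀x A ≡ ∃x ¬A, ¬∃x A ≡ ∀x ¬A, De Morgan for ∧/∨):
  (\exists m\, \exists p\, (\neg F(p) \lor F(m))) \land (\exists r\, F(r)) \land (\forall k\, \neg F(k))
Pull the quantifiers to the front (each side's bound variable is not free in the other side):
  \exists m\, \exists p\, \exists r\, \forall k\, ((\neg F(p) \lor F(m)) \land F(r) \land \neg F(k))
The quantifier \exists k sits under an odd number of negations (counting the antecedent side of each →), so it flips to \forall k.

universal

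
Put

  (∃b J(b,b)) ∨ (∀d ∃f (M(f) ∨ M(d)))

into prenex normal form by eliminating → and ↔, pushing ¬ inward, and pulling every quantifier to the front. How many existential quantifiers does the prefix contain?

Pull the quantifiers to the front (each side's bound variable is not free in the other side):
  ∃b ∀d ∃f (J(b,b) ∨ M(f) ∨ M(d))
The prefix is ∃b ∀d ∃f: 1 universal, 2 existential.

2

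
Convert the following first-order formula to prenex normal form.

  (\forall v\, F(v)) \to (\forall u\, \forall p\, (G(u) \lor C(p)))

First replace A → B with ¬A ∨ B.
  \neg (\forall v\, F(v)) \lor (\forall u\, \forall p\, (G(u) \lor C(p)))
Move each ¬ inward, flipping quantifiers it crosses:
  (\exists v\, \neg F(v)) \lor (\forall u\, \forall p\, (G(u) \lor C(p)))
All bound variables are already distinct, so no renaming is needed.
Pull the quantifiers to the front (each side's bound variable is not free in the other side):
  \exists v\, \forall u\, \forall p\, (\neg F(v) \lor G(u) \lor C(p))

\exists v\, \forall u\, \forall p\, (\neg F(v) \lor G(u) \lor C(p))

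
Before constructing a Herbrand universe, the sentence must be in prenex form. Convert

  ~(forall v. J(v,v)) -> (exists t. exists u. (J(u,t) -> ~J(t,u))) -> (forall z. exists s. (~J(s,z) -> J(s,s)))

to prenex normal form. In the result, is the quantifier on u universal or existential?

First replace A → B with ¬A ∨ B.
  ~~(forall v. J(v,v)) | ~(exists t. exists u. (~J(u,t) | ~J(t,u))) | (forall z. exists s. (~~J(s,z) | J(s,s)))
Move each ¬ inward, flipping quantifiers it crosses:
  (forall v. J(v,v)) | (forall t. forall u. (J(u,t) & J(t,u))) | (forall z. exists s. (J(s,z) | J(s,s)))
All bound variables are already distinct, so no renaming is needed.
Pull the quantifiers to the front (each side's bound variable is not free in the other side):
  forall v. forall t. forall u. forall z. exists s. (J(v,v) | J(u,t) & J(t,u) | J(s,z) | J(s,s))
The quantifier exists u sits under an odd number of negations (counting the antecedent side of each →), so it flips to forall u.

universal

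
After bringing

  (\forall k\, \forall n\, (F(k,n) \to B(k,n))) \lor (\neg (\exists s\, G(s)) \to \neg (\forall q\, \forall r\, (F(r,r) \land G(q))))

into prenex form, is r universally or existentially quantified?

existential

Eliminate → and ↔ using ¬ and ∨.
  (\forall k\, \forall n\, (\neg F(k,n) \lor B(k,n))) \lor \neg \neg (\exists s\, G(s)) \lor \neg (\forall q\, \forall r\, (F(r,r) \land G(q)))
Move each ¬ inward, flipping quantifiers it crosses:
  (\forall k\, \forall n\, (\neg F(k,n) \lor B(k,n))) \lor (\exists s\, G(s)) \lor (\exists q\, \exists r\, (\neg F(r,r) \lor \neg G(q)))
Extract every quantifier outward, since the variables are now distinct and don't occur free across branches:
  \forall k\, \forall n\, \exists s\, \exists q\, \exists r\, (\neg F(k,n) \lor B(k,n) \lor G(s) \lor \neg F(r,r) \lor \neg G(q))
The quantifier \forall r sits under an odd number of negations (counting the antecedent side of each →), so it flips to \exists r.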